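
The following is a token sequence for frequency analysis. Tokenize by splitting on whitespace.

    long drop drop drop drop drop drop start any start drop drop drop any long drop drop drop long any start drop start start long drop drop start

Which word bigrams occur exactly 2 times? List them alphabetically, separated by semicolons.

Bigram counts meeting the condition (exactly 2 times):
  any start: 2
  start drop: 2

any start; start drop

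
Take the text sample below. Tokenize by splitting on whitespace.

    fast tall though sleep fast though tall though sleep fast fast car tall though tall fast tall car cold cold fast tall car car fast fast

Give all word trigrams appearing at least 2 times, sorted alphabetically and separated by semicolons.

Trigram counts meeting the condition (at least 2 times):
  fast tall car: 2
  tall though sleep: 2
  though sleep fast: 2

fast tall car; tall though sleep; though sleep fast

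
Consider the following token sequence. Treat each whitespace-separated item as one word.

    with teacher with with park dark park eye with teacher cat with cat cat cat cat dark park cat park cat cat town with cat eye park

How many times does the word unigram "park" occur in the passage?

5

Scanning the 27 tokens for "park":
  position 5: park
  position 7: park
  position 18: park
  position 20: park
  position 27: park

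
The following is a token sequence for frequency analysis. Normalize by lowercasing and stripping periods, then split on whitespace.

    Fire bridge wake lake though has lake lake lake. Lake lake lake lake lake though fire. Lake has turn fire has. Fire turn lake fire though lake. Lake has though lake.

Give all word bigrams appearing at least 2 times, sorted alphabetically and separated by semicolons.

lake has; lake lake; lake though; though lake

Bigram counts meeting the condition (at least 2 times):
  lake has: 2
  lake lake: 8
  lake though: 2
  though lake: 2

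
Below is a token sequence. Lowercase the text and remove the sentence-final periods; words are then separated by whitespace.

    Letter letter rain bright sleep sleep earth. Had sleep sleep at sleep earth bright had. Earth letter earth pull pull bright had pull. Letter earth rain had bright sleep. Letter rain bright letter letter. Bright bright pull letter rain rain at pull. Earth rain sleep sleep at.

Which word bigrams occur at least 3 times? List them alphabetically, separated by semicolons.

Bigram counts meeting the condition (at least 3 times):
  letter rain: 3
  sleep sleep: 3

letter rain; sleep sleep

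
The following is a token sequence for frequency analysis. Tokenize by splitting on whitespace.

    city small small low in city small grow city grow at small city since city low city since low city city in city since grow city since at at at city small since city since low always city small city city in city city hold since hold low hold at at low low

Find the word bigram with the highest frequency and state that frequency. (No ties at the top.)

"city since", 5 times

Bigram frequencies (highest first):
  city since: 5
  city small: 4
  in city: 3
  city city: 3
  at at: 3
  grow city: 2
  … (27 more, each ≤ 2)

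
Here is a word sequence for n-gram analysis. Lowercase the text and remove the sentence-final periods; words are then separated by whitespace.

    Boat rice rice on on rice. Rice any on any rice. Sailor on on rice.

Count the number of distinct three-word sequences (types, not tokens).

15 tokens → 13 trigram windows in total.
Repeated trigrams (each contributes count−1 duplicates):
  on on rice: 2
1 duplicate windows → 13 − 1 = 12 distinct.

12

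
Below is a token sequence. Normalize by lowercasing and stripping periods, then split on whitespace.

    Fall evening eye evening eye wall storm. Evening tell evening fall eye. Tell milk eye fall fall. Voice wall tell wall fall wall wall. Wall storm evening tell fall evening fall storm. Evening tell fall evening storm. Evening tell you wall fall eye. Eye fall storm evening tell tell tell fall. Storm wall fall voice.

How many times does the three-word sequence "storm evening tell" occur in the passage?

Scanning the 53 overlapping trigram windows for "storm evening tell":
  position 7–9: storm evening tell
  position 26–28: storm evening tell
  position 32–34: storm evening tell
  position 37–39: storm evening tell
  position 46–48: storm evening tell

5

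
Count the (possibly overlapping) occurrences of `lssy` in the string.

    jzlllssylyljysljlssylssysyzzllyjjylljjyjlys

3

Sliding a length-4 window over the 43 characters (40 positions):
  position 5–8: lssy
  position 17–20: lssy
  position 21–24: lssy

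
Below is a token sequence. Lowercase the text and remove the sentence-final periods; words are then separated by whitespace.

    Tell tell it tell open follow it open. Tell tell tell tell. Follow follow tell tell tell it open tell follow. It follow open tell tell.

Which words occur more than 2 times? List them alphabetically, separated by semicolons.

Unigram counts meeting the condition (more than 2 times):
  follow: 5
  it: 4
  open: 4
  tell: 13

follow; it; open; tell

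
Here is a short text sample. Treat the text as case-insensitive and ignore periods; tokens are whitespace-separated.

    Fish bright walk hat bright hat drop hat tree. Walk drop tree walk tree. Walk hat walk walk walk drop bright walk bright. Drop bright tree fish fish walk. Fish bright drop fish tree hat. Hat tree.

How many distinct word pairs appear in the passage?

37 tokens → 36 bigram windows in total.
Repeated bigrams (each contributes count−1 duplicates):
  tree walk: 3
  bright drop: 2
  bright walk: 2
  drop bright: 2
  fish bright: 2
  hat tree: 2
  walk drop: 2
  walk hat: 2
  … (1 more repeated)
10 duplicate windows → 36 − 10 = 26 distinct.

26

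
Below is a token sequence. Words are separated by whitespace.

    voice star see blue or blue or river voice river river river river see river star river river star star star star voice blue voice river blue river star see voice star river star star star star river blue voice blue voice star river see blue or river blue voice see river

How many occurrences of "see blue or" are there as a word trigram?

2

Scanning the 50 overlapping trigram windows for "see blue or":
  position 3–5: see blue or
  position 45–47: see blue or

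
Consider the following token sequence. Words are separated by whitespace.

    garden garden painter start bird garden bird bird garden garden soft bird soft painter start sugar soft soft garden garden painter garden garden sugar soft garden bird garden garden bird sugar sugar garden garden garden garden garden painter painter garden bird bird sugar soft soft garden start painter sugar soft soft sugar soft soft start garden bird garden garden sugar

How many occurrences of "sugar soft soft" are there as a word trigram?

4

Scanning the 58 overlapping trigram windows for "sugar soft soft":
  position 16–18: sugar soft soft
  position 43–45: sugar soft soft
  position 49–51: sugar soft soft
  position 52–54: sugar soft soft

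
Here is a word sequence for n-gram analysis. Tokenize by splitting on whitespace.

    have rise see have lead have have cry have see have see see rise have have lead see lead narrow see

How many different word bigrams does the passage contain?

21 tokens → 20 bigram windows in total.
Repeated bigrams (each contributes count−1 duplicates):
  have have: 2
  have lead: 2
  have see: 2
  see have: 2
4 duplicate windows → 20 − 4 = 16 distinct.

16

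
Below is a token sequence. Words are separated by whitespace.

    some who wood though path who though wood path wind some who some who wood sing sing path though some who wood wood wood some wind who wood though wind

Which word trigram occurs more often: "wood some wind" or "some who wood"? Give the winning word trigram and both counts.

"wood some wind": 1 occurrence
"some who wood": 3 occurrences

"some who wood" (3 vs 1)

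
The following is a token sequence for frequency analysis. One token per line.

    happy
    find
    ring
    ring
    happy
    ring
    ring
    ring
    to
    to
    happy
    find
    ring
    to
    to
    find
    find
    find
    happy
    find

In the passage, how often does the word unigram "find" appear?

Scanning the 20 tokens for "find":
  position 2: find
  position 12: find
  position 16: find
  position 17: find
  position 18: find
  position 20: find

6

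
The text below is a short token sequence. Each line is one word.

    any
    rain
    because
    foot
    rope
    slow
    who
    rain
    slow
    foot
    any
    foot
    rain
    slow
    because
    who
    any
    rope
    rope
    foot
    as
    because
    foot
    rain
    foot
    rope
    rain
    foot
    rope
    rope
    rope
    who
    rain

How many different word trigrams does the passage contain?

30

33 tokens → 31 trigram windows in total.
Repeated trigrams (each contributes count−1 duplicates):
  rain foot rope: 2
1 duplicate windows → 31 − 1 = 30 distinct.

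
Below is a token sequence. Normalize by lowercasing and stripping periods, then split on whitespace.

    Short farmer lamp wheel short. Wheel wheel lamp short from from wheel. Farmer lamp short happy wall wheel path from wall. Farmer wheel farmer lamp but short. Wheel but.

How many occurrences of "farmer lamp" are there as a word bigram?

3

Scanning the 28 overlapping bigram windows for "farmer lamp":
  position 2–3: farmer lamp
  position 13–14: farmer lamp
  position 24–25: farmer lamp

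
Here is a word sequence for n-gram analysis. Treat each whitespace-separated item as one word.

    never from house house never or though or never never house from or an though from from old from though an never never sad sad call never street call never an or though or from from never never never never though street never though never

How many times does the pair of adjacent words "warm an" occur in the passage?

Scanning the 44 overlapping bigram windows for "warm an":
  (none found)

0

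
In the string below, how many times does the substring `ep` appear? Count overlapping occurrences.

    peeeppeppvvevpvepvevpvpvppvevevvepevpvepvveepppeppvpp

Sliding a length-2 window over the 53 characters (52 positions):
  position 4–5: ep
  position 7–8: ep
  position 16–17: ep
  position 33–34: ep
  position 39–40: ep
  position 44–45: ep
  position 48–49: ep

7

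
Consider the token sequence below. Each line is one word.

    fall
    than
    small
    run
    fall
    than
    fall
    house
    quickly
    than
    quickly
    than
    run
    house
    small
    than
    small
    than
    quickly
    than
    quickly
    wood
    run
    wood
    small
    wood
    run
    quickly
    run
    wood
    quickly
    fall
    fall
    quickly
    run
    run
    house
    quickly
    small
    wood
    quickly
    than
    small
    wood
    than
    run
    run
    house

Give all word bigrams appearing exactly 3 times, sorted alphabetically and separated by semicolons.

Bigram counts meeting the condition (exactly 3 times):
  run house: 3
  small wood: 3
  than quickly: 3
  than small: 3

run house; small wood; than quickly; than small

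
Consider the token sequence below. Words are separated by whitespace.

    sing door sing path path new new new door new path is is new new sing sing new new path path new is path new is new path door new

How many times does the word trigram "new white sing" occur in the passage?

0

Scanning the 28 overlapping trigram windows for "new white sing":
  (none found)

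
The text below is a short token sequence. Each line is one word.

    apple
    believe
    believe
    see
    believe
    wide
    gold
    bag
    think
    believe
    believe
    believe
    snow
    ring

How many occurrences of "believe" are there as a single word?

6

Scanning the 14 tokens for "believe":
  position 2: believe
  position 3: believe
  position 5: believe
  position 10: believe
  position 11: believe
  position 12: believe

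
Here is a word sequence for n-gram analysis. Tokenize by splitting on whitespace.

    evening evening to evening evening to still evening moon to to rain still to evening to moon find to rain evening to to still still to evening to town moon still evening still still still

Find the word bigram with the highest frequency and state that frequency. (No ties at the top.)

Bigram frequencies (highest first):
  evening to: 5
  to evening: 3
  still still: 3
  evening evening: 2
  to still: 2
  still evening: 2
  … (14 more, each ≤ 2)

"evening to", 5 times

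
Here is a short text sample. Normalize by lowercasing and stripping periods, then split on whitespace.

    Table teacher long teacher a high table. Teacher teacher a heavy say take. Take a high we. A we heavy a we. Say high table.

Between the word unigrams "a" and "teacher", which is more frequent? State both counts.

"a": 5 occurrences
"teacher": 4 occurrences

"a" (5 vs 4)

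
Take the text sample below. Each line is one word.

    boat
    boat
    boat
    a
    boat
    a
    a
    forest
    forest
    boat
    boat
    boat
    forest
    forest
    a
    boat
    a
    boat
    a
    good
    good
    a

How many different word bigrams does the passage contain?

22 tokens → 21 bigram windows in total.
Repeated bigrams (each contributes count−1 duplicates):
  boat a: 4
  boat boat: 4
  a boat: 3
  forest forest: 2
9 duplicate windows → 21 − 9 = 12 distinct.

12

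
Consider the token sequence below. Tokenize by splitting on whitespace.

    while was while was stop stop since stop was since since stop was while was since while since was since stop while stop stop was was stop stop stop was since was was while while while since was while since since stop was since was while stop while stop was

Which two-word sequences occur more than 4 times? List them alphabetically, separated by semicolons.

Bigram counts meeting the condition (more than 4 times):
  stop was: 6
  was since: 5
  was while: 5

stop was; was since; was while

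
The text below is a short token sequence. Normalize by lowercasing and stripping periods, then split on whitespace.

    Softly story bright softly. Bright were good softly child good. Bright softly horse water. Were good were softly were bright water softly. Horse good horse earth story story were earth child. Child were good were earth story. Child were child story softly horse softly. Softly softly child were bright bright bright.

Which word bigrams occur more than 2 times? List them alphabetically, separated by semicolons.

Bigram counts meeting the condition (more than 2 times):
  child were: 3
  softly horse: 3
  were good: 3

child were; softly horse; were good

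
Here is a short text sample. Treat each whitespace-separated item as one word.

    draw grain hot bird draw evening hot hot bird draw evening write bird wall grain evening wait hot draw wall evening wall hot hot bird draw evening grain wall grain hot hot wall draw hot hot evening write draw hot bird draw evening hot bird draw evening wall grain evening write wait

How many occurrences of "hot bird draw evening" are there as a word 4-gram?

Scanning the 49 overlapping 4-gram windows for "hot bird draw evening":
  position 3–6: hot bird draw evening
  position 8–11: hot bird draw evening
  position 24–27: hot bird draw evening
  position 40–43: hot bird draw evening
  position 44–47: hot bird draw evening

5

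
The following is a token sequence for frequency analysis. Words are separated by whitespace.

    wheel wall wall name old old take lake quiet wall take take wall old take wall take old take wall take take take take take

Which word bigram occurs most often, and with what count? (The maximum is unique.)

"take take", 5 times

Bigram frequencies (highest first):
  take take: 5
  old take: 3
  wall take: 3
  take wall: 3
  wheel wall: 1
  wall wall: 1
  … (8 more, each ≤ 1)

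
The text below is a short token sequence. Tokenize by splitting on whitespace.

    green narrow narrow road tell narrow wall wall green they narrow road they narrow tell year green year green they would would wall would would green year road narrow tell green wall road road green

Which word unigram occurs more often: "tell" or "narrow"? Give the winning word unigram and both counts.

"narrow" (6 vs 3)

"tell": 3 occurrences
"narrow": 6 occurrences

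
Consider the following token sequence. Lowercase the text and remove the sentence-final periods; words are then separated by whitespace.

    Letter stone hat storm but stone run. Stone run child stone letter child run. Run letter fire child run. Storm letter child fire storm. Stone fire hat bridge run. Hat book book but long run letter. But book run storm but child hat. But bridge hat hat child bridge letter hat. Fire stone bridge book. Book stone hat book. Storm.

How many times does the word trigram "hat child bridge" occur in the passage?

1

Scanning the 58 overlapping trigram windows for "hat child bridge":
  position 47–49: hat child bridge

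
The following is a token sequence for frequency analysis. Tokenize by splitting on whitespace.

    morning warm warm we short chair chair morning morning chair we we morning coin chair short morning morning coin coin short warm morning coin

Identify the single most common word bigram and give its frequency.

Bigram frequencies (highest first):
  morning coin: 3
  morning morning: 2
  morning warm: 1
  warm warm: 1
  warm we: 1
  we short: 1
  … (14 more, each ≤ 1)

"morning coin", 3 times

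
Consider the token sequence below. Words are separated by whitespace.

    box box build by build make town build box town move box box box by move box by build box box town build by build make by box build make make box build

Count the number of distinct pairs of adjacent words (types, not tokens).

17

33 tokens → 32 bigram windows in total.
Repeated bigrams (each contributes count−1 duplicates):
  box box: 4
  box build: 3
  build make: 3
  by build: 3
  box by: 2
  box town: 2
  build box: 2
  build by: 2
  … (2 more repeated)
15 duplicate windows → 32 − 15 = 17 distinct.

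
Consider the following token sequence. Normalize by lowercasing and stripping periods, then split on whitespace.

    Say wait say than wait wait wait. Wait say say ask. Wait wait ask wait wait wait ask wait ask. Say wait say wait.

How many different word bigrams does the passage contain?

24 tokens → 23 bigram windows in total.
Repeated bigrams (each contributes count−1 duplicates):
  wait wait: 6
  ask wait: 3
  say wait: 3
  wait ask: 3
  wait say: 3
13 duplicate windows → 23 − 13 = 10 distinct.

10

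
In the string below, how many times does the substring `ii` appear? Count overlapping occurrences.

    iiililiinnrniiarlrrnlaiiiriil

7

Sliding a length-2 window over the 29 characters (28 positions):
  position 1–2: ii
  position 2–3: ii
  position 7–8: ii
  position 13–14: ii
  position 23–24: ii
  position 24–25: ii
  position 27–28: ii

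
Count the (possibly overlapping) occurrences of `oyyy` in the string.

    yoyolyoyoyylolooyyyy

1

Sliding a length-4 window over the 20 characters (17 positions):
  position 16–19: oyyy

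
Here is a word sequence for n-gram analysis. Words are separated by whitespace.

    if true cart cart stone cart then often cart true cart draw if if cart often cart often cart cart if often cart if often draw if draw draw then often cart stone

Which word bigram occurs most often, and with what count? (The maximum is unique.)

"often cart", 5 times

Bigram frequencies (highest first):
  often cart: 5
  true cart: 2
  cart cart: 2
  cart stone: 2
  then often: 2
  draw if: 2
  … (14 more, each ≤ 2)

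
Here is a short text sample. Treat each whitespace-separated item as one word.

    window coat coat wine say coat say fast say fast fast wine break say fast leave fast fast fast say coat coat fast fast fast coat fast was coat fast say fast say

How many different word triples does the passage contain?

28

33 tokens → 31 trigram windows in total.
Repeated trigrams (each contributes count−1 duplicates):
  fast fast fast: 2
  fast say fast: 2
  say fast say: 2
3 duplicate windows → 31 − 3 = 28 distinct.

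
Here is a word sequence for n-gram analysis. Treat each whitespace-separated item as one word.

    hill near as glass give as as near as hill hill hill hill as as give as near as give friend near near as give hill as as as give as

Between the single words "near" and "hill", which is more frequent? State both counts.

"hill" (6 vs 5)

"near": 5 occurrences
"hill": 6 occurrences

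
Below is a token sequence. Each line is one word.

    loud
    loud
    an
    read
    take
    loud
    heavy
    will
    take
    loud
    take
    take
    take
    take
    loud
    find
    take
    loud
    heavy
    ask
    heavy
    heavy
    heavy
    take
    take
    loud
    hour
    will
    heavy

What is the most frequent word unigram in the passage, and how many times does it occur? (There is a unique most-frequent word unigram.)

Unigram frequencies (highest first):
  take: 9
  loud: 7
  heavy: 6
  will: 2
  an: 1
  read: 1
  … (3 more, each ≤ 1)

"take", 9 times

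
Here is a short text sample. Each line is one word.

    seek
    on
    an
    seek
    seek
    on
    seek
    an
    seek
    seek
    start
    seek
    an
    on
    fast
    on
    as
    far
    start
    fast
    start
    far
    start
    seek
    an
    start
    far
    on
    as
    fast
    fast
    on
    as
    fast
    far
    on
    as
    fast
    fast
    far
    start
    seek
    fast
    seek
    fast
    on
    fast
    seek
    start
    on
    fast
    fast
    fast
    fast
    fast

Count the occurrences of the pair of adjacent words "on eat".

0

Scanning the 54 overlapping bigram windows for "on eat":
  (none found)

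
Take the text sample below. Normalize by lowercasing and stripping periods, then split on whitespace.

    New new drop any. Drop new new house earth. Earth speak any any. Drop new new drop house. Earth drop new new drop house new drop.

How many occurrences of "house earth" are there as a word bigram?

Scanning the 25 overlapping bigram windows for "house earth":
  position 8–9: house earth
  position 18–19: house earth

2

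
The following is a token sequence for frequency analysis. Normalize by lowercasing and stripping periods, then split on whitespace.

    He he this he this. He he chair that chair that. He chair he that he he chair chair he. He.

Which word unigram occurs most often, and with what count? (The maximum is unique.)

"he", 11 times

Unigram frequencies (highest first):
  he: 11
  chair: 5
  that: 3
  this: 2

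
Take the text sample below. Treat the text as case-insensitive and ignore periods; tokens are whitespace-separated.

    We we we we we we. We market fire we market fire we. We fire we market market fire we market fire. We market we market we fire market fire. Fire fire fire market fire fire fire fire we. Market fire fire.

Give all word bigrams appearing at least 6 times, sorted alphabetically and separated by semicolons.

fire fire; fire we; market fire; we market; we we

Bigram counts meeting the condition (at least 6 times):
  fire fire: 7
  fire we: 6
  market fire: 7
  we market: 7
  we we: 7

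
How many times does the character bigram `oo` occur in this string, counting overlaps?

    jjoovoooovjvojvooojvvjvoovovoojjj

8

Sliding a length-2 window over the 33 characters (32 positions):
  position 3–4: oo
  position 6–7: oo
  position 7–8: oo
  position 8–9: oo
  position 16–17: oo
  position 17–18: oo
  position 24–25: oo
  position 29–30: oo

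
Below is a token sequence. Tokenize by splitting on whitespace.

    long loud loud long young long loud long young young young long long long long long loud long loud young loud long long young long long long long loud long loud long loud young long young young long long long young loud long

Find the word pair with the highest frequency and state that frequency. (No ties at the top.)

Bigram frequencies (highest first):
  long long: 10
  long loud: 7
  loud long: 7
  long young: 5
  young long: 5
  young young: 3
  … (3 more, each ≤ 2)

"long long", 10 times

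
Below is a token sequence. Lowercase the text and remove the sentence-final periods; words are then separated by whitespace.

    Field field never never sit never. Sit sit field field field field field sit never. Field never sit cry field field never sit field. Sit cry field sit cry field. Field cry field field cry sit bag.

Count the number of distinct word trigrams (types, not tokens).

37 tokens → 35 trigram windows in total.
Repeated trigrams (each contributes count−1 duplicates):
  cry field field: 3
  field field field: 3
  sit cry field: 3
  field field cry: 2
  field field never: 2
  field never sit: 2
  field sit cry: 2
10 duplicate windows → 35 − 10 = 25 distinct.

25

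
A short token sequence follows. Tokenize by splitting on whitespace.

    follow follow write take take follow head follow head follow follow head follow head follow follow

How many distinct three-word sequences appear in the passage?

9

16 tokens → 14 trigram windows in total.
Repeated trigrams (each contributes count−1 duplicates):
  follow head follow: 4
  head follow follow: 2
  head follow head: 2
5 duplicate windows → 14 − 5 = 9 distinct.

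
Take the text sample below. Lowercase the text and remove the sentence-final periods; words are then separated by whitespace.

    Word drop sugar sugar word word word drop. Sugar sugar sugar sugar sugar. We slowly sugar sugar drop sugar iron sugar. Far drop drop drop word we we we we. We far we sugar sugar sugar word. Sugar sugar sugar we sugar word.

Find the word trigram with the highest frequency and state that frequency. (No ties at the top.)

"sugar sugar sugar", 5 times

Trigram frequencies (highest first):
  sugar sugar sugar: 5
  we we we: 3
  word drop sugar: 2
  drop sugar sugar: 2
  sugar sugar word: 2
  sugar sugar we: 2
  … (25 more, each ≤ 1)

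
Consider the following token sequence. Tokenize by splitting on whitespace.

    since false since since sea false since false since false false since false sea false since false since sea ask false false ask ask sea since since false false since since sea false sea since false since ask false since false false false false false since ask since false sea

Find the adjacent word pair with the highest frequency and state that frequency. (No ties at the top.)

Bigram frequencies (highest first):
  false since: 10
  since false: 9
  false false: 7
  since since: 3
  since sea: 3
  sea false: 3
  … (9 more, each ≤ 3)

"false since", 10 times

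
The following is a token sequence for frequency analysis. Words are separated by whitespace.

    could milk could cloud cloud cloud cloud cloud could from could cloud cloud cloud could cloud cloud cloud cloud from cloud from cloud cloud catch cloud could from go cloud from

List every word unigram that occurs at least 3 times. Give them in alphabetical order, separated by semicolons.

cloud; could; from

Unigram counts meeting the condition (at least 3 times):
  cloud: 17
  could: 6
  from: 5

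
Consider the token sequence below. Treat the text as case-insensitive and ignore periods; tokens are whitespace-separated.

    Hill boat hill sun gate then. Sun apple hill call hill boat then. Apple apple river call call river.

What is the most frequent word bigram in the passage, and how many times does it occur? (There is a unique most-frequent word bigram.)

Bigram frequencies (highest first):
  hill boat: 2
  boat hill: 1
  hill sun: 1
  sun gate: 1
  gate then: 1
  then sun: 1
  … (11 more, each ≤ 1)

"hill boat", 2 times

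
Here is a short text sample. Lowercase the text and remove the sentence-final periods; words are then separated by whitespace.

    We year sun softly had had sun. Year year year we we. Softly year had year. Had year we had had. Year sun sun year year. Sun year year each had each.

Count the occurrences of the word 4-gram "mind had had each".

0

Scanning the 29 overlapping 4-gram windows for "mind had had each":
  (none found)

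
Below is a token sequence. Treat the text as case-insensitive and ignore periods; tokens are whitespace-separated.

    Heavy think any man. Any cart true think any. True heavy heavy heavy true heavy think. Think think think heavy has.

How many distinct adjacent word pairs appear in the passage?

21 tokens → 20 bigram windows in total.
Repeated bigrams (each contributes count−1 duplicates):
  think think: 3
  heavy heavy: 2
  heavy think: 2
  think any: 2
  true heavy: 2
6 duplicate windows → 20 − 6 = 14 distinct.

14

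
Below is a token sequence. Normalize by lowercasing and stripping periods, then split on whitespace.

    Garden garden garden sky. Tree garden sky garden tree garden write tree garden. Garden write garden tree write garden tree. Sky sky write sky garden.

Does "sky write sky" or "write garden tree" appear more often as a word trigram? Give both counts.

"write garden tree" (2 vs 1)

"sky write sky": 1 occurrence
"write garden tree": 2 occurrences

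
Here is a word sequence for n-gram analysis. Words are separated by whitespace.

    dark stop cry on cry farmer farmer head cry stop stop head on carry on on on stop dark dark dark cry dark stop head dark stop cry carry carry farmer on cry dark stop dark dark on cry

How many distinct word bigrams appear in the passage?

26

39 tokens → 38 bigram windows in total.
Repeated bigrams (each contributes count−1 duplicates):
  dark stop: 4
  dark dark: 3
  on cry: 3
  cry dark: 2
  on on: 2
  stop cry: 2
  stop dark: 2
  stop head: 2
12 duplicate windows → 38 − 12 = 26 distinct.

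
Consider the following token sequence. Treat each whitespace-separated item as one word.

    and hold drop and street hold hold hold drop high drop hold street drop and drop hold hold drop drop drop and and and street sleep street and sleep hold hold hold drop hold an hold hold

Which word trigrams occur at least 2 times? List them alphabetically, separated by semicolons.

Trigram counts meeting the condition (at least 2 times):
  hold hold drop: 3
  hold hold hold: 2

hold hold drop; hold hold hold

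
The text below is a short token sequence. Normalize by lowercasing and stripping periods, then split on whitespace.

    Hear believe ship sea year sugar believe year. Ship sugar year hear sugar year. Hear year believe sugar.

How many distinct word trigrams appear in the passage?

18 tokens → 16 trigram windows in total.
Repeated trigrams (each contributes count−1 duplicates):
  sugar year hear: 2
1 duplicate windows → 16 − 1 = 15 distinct.

15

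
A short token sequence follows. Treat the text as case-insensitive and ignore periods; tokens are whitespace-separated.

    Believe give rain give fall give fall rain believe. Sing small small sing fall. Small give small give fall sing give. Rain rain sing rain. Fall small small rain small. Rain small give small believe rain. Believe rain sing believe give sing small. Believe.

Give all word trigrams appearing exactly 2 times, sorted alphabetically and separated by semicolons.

Trigram counts meeting the condition (exactly 2 times):
  small give small: 2
  small rain small: 2

small give small; small rain small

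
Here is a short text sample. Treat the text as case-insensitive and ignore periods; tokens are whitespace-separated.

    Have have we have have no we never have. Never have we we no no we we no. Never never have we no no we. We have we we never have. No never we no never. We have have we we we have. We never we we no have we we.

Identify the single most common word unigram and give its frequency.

"we", 21 times

Unigram frequencies (highest first):
  we: 21
  have: 13
  no: 9
  never: 8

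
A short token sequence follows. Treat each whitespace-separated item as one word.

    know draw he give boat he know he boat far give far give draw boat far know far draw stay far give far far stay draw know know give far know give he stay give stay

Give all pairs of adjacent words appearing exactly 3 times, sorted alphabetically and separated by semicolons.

Bigram counts meeting the condition (exactly 3 times):
  far give: 3
  give far: 3

far give; give far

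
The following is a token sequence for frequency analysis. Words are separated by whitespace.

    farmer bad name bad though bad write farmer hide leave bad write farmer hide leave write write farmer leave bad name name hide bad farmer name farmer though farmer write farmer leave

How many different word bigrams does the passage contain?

22

32 tokens → 31 bigram windows in total.
Repeated bigrams (each contributes count−1 duplicates):
  write farmer: 4
  bad name: 2
  bad write: 2
  farmer hide: 2
  farmer leave: 2
  hide leave: 2
  leave bad: 2
9 duplicate windows → 31 − 9 = 22 distinct.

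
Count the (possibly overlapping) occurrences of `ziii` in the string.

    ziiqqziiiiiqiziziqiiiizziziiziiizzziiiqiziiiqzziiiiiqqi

Sliding a length-4 window over the 55 characters (52 positions):
  position 6–9: ziii
  position 29–32: ziii
  position 35–38: ziii
  position 41–44: ziii
  position 47–50: ziii

5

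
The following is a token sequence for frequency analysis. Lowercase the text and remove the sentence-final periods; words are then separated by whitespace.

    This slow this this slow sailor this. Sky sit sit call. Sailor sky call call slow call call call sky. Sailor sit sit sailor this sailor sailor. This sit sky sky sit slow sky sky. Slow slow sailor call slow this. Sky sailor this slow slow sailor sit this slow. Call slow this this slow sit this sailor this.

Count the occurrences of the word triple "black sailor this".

0

Scanning the 57 overlapping trigram windows for "black sailor this":
  (none found)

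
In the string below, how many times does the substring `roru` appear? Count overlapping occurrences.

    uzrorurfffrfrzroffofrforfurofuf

Sliding a length-4 window over the 31 characters (28 positions):
  position 3–6: roru

1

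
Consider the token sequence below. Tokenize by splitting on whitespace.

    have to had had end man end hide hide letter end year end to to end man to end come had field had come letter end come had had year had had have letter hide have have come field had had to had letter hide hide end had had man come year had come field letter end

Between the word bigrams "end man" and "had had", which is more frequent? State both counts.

"had had" (5 vs 2)

"end man": 2 occurrences
"had had": 5 occurrences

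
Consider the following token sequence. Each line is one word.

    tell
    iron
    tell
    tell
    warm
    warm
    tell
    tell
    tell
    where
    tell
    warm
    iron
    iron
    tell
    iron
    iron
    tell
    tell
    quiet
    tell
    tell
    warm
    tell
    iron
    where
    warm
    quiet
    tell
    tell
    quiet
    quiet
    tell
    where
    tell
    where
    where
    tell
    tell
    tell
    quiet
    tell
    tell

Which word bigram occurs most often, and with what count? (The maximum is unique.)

Bigram frequencies (highest first):
  tell tell: 9
  quiet tell: 4
  tell iron: 3
  iron tell: 3
  tell warm: 3
  tell where: 3
  … (11 more, each ≤ 3)

"tell tell", 9 times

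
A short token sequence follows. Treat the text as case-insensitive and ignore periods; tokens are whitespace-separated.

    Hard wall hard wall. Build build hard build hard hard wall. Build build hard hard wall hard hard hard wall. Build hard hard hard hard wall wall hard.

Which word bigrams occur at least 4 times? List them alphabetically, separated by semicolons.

Bigram counts meeting the condition (at least 4 times):
  build hard: 4
  hard hard: 7
  hard wall: 6

build hard; hard hard; hard wall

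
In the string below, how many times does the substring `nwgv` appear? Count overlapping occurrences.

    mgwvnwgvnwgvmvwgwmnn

2

Sliding a length-4 window over the 20 characters (17 positions):
  position 5–8: nwgv
  position 9–12: nwgv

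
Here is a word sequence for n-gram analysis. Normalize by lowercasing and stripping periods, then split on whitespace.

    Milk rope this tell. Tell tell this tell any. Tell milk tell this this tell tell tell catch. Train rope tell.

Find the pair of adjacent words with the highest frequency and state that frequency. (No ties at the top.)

"tell tell", 4 times

Bigram frequencies (highest first):
  tell tell: 4
  this tell: 3
  tell this: 2
  milk rope: 1
  rope this: 1
  tell any: 1
  … (8 more, each ≤ 1)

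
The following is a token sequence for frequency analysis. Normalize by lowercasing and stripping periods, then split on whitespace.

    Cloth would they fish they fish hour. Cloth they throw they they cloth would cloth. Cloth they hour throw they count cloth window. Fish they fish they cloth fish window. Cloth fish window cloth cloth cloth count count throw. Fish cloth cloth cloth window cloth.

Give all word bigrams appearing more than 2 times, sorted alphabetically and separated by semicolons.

Bigram counts meeting the condition (more than 2 times):
  cloth cloth: 5
  fish they: 3
  they fish: 3
  window cloth: 3

cloth cloth; fish they; they fish; window cloth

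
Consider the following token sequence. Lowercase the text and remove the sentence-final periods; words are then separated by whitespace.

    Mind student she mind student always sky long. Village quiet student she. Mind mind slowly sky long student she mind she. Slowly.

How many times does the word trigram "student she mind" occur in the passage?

Scanning the 20 overlapping trigram windows for "student she mind":
  position 2–4: student she mind
  position 11–13: student she mind
  position 18–20: student she mind

3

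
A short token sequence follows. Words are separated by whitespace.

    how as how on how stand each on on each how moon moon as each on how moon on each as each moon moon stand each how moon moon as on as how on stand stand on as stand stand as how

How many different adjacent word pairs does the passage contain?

42 tokens → 41 bigram windows in total.
Repeated bigrams (each contributes count−1 duplicates):
  as how: 3
  how moon: 3
  moon moon: 3
  as each: 2
  each how: 2
  each on: 2
  how on: 2
  moon as: 2
  … (5 more repeated)
16 duplicate windows → 41 − 16 = 25 distinct.

25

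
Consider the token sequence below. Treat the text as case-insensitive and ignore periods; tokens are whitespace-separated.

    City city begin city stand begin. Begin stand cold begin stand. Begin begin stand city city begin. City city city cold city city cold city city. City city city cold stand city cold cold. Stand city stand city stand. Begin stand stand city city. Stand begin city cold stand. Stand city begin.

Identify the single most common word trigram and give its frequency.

"city city city", 4 times

Trigram frequencies (highest first):
  city city city: 4
  city stand begin: 3
  city city cold: 3
  city city begin: 2
  city begin city: 2
  stand begin begin: 2
  … (26 more, each ≤ 2)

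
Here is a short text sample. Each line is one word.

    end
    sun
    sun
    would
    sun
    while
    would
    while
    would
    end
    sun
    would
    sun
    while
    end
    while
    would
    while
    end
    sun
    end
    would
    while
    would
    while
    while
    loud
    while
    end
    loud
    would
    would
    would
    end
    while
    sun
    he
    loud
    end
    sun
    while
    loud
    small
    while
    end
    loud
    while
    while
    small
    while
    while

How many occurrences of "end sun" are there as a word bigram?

Scanning the 50 overlapping bigram windows for "end sun":
  position 1–2: end sun
  position 10–11: end sun
  position 19–20: end sun
  position 39–40: end sun

4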